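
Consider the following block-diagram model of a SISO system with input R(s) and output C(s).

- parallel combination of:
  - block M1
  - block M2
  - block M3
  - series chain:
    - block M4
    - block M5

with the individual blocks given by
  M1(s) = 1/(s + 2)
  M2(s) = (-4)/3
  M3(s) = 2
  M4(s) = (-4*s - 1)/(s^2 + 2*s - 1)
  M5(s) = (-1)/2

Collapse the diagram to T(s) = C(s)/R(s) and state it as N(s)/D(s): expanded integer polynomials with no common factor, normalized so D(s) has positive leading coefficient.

Step 1: series reduction of M4, M5: (4*s + 1)/(2*s^2 + 4*s - 2)
Step 2: add M1, M2, M3, (M4*M5) (parallel), giving the overall T(s)

Final answer: (4*s^3 + 34*s^2 + 51*s - 8)/(6*s^3 + 24*s^2 + 18*s - 12)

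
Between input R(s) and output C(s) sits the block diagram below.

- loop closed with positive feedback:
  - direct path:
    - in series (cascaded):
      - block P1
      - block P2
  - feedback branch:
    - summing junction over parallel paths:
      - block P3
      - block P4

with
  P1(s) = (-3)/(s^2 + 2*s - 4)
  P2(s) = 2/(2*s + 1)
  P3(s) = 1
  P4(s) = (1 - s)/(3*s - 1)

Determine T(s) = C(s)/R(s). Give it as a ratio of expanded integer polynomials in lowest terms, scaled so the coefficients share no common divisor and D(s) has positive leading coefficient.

The answer is (6 - 18*s)/(6*s^4 + 13*s^3 - 23*s^2 + 6*s + 4).

Reasoning:
(1) reduce the series chain P1, P2: (-6)/(2*s^3 + 5*s^2 - 6*s - 4)
(2) combine P3, P4 in parallel: (2*s)/(3*s - 1)
(3) feedback reduction of (P1*P2), (P3+P4), which is the overall transfer function T(s) = C(s)/R(s) in lowest terms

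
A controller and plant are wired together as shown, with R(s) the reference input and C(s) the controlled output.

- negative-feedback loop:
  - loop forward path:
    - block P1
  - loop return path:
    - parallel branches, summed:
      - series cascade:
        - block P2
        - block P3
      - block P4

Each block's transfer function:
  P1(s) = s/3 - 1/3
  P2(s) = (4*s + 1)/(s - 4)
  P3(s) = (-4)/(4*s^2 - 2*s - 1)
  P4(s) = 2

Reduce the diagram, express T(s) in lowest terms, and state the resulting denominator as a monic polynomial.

Step 1: reduce the series chain P2, P3, giving (-16*s - 4)/(4*s^3 - 18*s^2 + 7*s + 4)
Step 2: sum the parallel branches (P2*P3), P4, giving (8*s^3 - 36*s^2 - 2*s + 4)/(4*s^3 - 18*s^2 + 7*s + 4)
Step 3: apply the feedback formula to P1, ((P2*P3)+P4), giving (4*s^4 - 22*s^3 + 25*s^2 - 3*s - 4)/(8*s^4 - 32*s^3 - 20*s^2 + 27*s + 8)
T(s) is the step-3 result (common factors already cancelled). Leading coefficient of the denominator: 8. Divide through by 8 for the monic polynomial.

Final answer: s^4 - 4*s^3 - 5*s^2/2 + 27*s/8 + 1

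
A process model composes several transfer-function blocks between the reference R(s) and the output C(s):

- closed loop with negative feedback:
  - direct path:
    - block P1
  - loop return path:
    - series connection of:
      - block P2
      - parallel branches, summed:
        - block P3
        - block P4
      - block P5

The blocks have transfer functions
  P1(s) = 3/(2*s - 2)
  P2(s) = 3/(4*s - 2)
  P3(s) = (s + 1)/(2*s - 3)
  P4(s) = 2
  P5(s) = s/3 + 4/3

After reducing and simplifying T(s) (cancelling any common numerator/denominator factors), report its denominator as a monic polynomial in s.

Answer: s^3 - 33*s^2/16 + 89*s/16 - 9/2

Working:
Step 1 - parallel reduction of P3, P4 gives (5*s - 5)/(2*s - 3)
Step 2 - reduce the series chain P2, (P3+P4), P5 gives (5*s^2 + 15*s - 20)/(8*s^2 - 16*s + 6)
Step 3 - feedback reduction of P1, (P2*(P3+P4)*P5) gives (24*s^2 - 48*s + 18)/(16*s^3 - 33*s^2 + 89*s - 72)
That last expression is T(s), already simplified. Scaling its denominator by 1/16 (the reciprocal of the leading coefficient) yields the monic denominator.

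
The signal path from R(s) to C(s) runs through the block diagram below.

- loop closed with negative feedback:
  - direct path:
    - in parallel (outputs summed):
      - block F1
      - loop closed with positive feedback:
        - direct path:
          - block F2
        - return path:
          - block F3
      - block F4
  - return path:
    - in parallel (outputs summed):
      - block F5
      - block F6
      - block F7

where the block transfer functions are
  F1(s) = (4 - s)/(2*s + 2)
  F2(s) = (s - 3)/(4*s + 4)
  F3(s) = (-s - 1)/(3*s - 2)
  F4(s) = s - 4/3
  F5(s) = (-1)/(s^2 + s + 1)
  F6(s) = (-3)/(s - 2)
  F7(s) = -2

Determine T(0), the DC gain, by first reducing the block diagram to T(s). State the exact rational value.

Step 1: close the feedback loop around F2, F3 = (3*s^2 - 11*s + 6)/(13*s^2 + 2*s - 11)
Step 2: sum the parallel branches F1, [F2/(1-F2*F3)], F4 = (78*s^3 - 113*s^2 + 41*s - 8)/(78*s^2 + 12*s - 66)
Step 3: combine F5, F6, F7 in parallel = (-2*s^3 - s^2 - 2*s + 3)/(s^3 - s^2 - s - 2)
Step 4: reduce the feedback loop with forward (F1+[F2/(1-F2*F3)]+F4) and return (F5+F6+F7) = (-78*s^6 + 191*s^5 - 76*s^4 + 92*s^3 - 193*s^2 + 74*s - 16)/(156*s^6 - 226*s^5 + 191*s^4 - 279*s^3 + 515*s^2 - 181*s - 108)
Step 4 gives the overall T(s). Then T(0) = -16/(-108) = 4/27.

Final answer: 4/27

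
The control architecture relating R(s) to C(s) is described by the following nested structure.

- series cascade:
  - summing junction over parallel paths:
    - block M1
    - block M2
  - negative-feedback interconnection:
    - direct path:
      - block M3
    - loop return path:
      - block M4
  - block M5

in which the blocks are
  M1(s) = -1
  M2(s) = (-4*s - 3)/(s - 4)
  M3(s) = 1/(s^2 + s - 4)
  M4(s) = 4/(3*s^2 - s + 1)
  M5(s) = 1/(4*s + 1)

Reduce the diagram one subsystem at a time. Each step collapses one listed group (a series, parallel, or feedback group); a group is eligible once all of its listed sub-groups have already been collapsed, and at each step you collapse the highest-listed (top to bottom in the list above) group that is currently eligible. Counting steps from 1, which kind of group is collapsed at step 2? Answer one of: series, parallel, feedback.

Step 1: reduce the parallel group M1, M2
Step 2: collapse the loop (M3 forward, M4 return)
Step 3: reduce the series chain (M1+M2), [M3/(1+M3*M4)], M5
Step 2: feedback.

Final answer: feedback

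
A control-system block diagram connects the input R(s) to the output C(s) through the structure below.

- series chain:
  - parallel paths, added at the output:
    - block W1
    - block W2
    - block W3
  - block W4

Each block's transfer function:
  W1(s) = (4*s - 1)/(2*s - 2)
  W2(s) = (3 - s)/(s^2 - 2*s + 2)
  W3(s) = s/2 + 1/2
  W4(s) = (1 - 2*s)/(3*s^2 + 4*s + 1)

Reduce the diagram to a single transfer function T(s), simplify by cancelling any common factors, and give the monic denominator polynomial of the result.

Reducing step by step:

Step 1. sum the parallel branches W1, W2, W3: (s^4 + 2*s^3 - 10*s^2 + 20*s - 10)/(2*s^3 - 6*s^2 + 8*s - 4)
Step 2. reduce the series chain (W1+W2+W3), W4: (-2*s^5 - 3*s^4 + 22*s^3 - 50*s^2 + 40*s - 10)/(6*s^5 - 10*s^4 + 2*s^3 + 14*s^2 - 8*s - 4)
The result of step 2 is T(s) in lowest terms. Its denominator has leading coefficient 6; dividing the denominator through by 6 makes it monic.

Answer: s^5 - 5*s^4/3 + s^3/3 + 7*s^2/3 - 4*s/3 - 2/3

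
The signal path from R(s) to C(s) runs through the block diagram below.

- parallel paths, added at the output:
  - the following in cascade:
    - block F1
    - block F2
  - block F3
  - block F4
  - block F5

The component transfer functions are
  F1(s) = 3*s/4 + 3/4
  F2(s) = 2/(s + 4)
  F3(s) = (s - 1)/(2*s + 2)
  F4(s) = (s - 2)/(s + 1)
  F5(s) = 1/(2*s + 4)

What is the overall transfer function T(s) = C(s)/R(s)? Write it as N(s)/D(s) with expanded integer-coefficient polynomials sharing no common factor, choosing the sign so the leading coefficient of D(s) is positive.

First reduce the diagram to T(s).

Step 1: multiply F1, F2 (series); result (3*s + 3)/(2*s + 8)
Step 2: reduce the parallel group (F1*F2), F3, F4, F5, which is the overall transfer function T(s) = C(s)/R(s) in lowest terms

Answer: (3*s^3 + 13*s^2 + 7*s - 15)/(s^3 + 7*s^2 + 14*s + 8)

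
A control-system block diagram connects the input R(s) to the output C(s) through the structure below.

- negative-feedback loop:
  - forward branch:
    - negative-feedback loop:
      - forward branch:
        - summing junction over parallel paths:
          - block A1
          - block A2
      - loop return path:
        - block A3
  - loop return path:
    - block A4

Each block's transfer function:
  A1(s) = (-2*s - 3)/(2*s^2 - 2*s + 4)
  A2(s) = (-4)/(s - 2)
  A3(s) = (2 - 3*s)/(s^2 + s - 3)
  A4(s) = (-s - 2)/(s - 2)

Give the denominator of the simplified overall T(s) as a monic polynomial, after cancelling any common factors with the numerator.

1. combine A1, A2 in parallel -> (-10*s^2 + 9*s - 10)/(2*s^3 - 6*s^2 + 8*s - 8)
2. close the feedback loop around (A1+A2), A3 -> (-10*s^4 - s^3 + 29*s^2 - 37*s + 30)/(2*s^5 - 4*s^4 + 26*s^3 - 29*s^2 + 16*s + 4)
3. close the feedback loop around [(A1+A2)/(1+(A1+A2)*A3)], A4 -> (-10*s^5 + 19*s^4 + 31*s^3 - 95*s^2 + 104*s - 60)/(2*s^6 + 2*s^5 + 55*s^4 - 108*s^3 + 53*s^2 + 16*s - 68)
Step 3 gives the fully reduced T(s), with no common factor left to cancel. The denominator's leading coefficient is 2, so divide each of its coefficients by 2 to get the monic form.

Hence the answer: s^6 + s^5 + 55*s^4/2 - 54*s^3 + 53*s^2/2 + 8*s - 34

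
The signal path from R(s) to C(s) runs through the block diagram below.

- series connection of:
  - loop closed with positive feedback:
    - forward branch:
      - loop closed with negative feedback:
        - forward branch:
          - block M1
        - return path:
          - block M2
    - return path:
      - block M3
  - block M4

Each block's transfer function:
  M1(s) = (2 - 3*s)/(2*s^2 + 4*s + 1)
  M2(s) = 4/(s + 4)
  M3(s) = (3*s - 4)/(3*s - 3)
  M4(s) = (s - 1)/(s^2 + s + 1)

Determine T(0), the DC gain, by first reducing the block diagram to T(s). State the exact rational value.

The answer is -6.

Reasoning:
Step 1. close the feedback loop around M1, M2 -> (-3*s^2 - 10*s + 8)/(2*s^3 + 12*s^2 + 5*s + 12)
Step 2. feedback reduction of [M1/(1+M1*M2)], M3 -> (-9*s^3 - 21*s^2 + 54*s - 24)/(6*s^4 + 39*s^3 - 3*s^2 - 43*s - 4)
Step 3. series reduction of [[M1/(1+M1*M2)]/(1-[M1/(1+M1*M2)]*M3)], M4 -> (-9*s^4 - 12*s^3 + 75*s^2 - 78*s + 24)/(6*s^6 + 45*s^5 + 42*s^4 - 7*s^3 - 50*s^2 - 47*s - 4)
That last expression is T(s); at s = 0 only the constant terms survive, so T(0) = 24/(-4) = -6.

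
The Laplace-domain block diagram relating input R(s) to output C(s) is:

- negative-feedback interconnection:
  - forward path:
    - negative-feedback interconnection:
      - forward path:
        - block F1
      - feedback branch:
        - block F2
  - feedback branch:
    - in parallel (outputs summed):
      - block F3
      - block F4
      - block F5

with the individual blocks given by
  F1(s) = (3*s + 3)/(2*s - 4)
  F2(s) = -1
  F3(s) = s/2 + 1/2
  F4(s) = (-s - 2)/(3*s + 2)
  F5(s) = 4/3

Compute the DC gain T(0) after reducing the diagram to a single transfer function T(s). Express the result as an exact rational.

The answer is -2/3.

Reasoning:
[1] close the feedback loop around F1, F2, giving (-3*s - 3)/(s + 7)
[2] add F3, F4, F5 (parallel), giving (9*s^2 + 33*s + 10)/(18*s + 12)
[3] apply the feedback formula to [F1/(1+F1*F2)], (F3+F4+F5), giving (6*s^2 + 10*s + 4)/(3*s^3 + 12*s^2 - s - 6)
That last expression is T(s); at s = 0 only the constant terms survive, so T(0) = 4/(-6) = -2/3.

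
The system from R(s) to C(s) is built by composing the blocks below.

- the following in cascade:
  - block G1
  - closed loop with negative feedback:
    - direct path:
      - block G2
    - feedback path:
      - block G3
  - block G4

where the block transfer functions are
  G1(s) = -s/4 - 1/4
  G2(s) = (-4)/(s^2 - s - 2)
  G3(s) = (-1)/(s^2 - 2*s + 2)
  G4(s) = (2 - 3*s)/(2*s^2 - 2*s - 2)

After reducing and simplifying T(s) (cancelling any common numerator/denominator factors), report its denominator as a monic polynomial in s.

[1] reduce the feedback loop with forward G2 and return G3, giving (-4*s^2 + 8*s - 8)/(s^4 - 3*s^3 + 2*s^2 + 2*s)
[2] series reduction of G1, [G2/(1+G2*G3)], G4, giving (-3*s^4 + 5*s^3 - 2*s^2 - 6*s + 4)/(2*s^6 - 8*s^5 + 8*s^4 + 6*s^3 - 8*s^2 - 4*s)
T(s) is the step-2 result (common factors already cancelled). Leading coefficient of the denominator: 2. Divide through by 2 for the monic polynomial.

Answer: s^6 - 4*s^5 + 4*s^4 + 3*s^3 - 4*s^2 - 2*s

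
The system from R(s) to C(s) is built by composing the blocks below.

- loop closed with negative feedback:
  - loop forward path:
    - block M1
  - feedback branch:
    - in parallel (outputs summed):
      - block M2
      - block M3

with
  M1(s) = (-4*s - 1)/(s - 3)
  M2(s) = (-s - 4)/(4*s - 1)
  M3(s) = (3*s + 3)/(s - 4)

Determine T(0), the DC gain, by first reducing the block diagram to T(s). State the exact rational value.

Answer: 4/25

Working:
1. reduce the parallel group M2, M3 = (11*s^2 + 9*s + 13)/(4*s^2 - 17*s + 4)
2. collapse the loop (M1 forward, (M2+M3) return) = (16*s^3 - 64*s^2 - s + 4)/(40*s^3 + 76*s^2 + 6*s + 25)
That last expression is T(s); at s = 0 only the constant terms survive, so T(0) = 4/25.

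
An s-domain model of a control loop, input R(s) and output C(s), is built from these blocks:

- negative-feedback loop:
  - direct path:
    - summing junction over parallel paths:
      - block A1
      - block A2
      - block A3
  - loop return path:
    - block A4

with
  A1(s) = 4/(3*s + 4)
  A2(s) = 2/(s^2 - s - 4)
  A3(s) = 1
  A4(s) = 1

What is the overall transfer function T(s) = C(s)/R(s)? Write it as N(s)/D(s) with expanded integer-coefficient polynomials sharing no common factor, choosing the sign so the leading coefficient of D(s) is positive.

[1] add A1, A2, A3 (parallel) -> (3*s^3 + 5*s^2 - 14*s - 24)/(3*s^3 + s^2 - 16*s - 16)
[2] reduce the feedback loop with forward (A1+A2+A3) and return A4: this yields T(s), and no further normalization is needed

Therefore the answer is (3*s^3 + 5*s^2 - 14*s - 24)/(6*s^3 + 6*s^2 - 30*s - 40).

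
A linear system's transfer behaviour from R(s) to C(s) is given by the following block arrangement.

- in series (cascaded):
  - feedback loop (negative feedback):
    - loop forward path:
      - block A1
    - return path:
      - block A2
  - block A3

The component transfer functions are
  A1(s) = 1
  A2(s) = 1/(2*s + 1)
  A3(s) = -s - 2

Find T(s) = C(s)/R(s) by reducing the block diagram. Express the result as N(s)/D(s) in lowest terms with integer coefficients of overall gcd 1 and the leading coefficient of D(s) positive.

The answer is (-2*s^2 - 5*s - 2)/(2*s + 2).

Reasoning:
(1) collapse the loop (A1 forward, A2 return); result (2*s + 1)/(2*s + 2)
(2) series reduction of [A1/(1+A1*A2)], A3: this yields T(s), and no further normalization is needed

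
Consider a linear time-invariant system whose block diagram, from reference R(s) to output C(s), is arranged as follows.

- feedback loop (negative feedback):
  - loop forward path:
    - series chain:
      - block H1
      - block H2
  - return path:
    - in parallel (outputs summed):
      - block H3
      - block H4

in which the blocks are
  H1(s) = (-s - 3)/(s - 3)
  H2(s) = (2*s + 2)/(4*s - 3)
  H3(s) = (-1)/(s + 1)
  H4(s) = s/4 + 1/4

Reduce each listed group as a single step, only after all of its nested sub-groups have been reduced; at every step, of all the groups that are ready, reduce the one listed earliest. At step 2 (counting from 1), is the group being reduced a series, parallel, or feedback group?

Reducing step by step:

Step 1. cascade H1, H2
Step 2. add H3, H4 (parallel)
Step 3. feedback reduction of (H1*H2), (H3+H4)
At step 2 the group reduced is parallel.

Answer: parallel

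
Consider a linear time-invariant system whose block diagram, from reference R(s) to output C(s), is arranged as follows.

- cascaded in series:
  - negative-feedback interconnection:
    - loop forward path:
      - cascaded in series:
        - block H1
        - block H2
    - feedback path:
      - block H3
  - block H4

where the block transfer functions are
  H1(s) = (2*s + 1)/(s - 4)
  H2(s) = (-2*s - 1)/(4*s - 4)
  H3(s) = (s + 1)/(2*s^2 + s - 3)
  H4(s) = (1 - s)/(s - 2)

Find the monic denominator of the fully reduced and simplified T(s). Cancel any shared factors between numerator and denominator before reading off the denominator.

Reducing step by step:

Step 1: cascade H1, H2 = (-4*s^2 - 4*s - 1)/(4*s^2 - 20*s + 16)
Step 2: feedback reduction of (H1*H2), H3 = (-8*s^4 - 12*s^3 + 6*s^2 + 11*s + 3)/(8*s^4 - 40*s^3 - 8*s^2 + 71*s - 49)
Step 3: reduce the series chain [(H1*H2)/(1+(H1*H2)*H3)], H4 = (8*s^5 + 4*s^4 - 18*s^3 - 5*s^2 + 8*s + 3)/(8*s^5 - 56*s^4 + 72*s^3 + 87*s^2 - 191*s + 98)
No further cancellation is possible in the step-3 result, so that is T(s). Its denominator becomes monic after dividing by the leading coefficient 8.

Answer: s^5 - 7*s^4 + 9*s^3 + 87*s^2/8 - 191*s/8 + 49/4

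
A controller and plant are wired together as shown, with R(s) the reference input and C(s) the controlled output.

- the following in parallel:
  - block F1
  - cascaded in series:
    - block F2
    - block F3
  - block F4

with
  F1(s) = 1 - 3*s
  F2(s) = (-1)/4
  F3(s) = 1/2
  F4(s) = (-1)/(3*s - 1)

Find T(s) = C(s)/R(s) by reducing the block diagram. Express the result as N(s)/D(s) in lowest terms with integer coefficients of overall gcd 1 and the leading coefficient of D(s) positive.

Step 1. series reduction of F2, F3: (-1)/8
Step 2. add F1, (F2*F3), F4 (parallel): this yields T(s), and no further normalization is needed

Answer: (-72*s^2 + 45*s - 15)/(24*s - 8)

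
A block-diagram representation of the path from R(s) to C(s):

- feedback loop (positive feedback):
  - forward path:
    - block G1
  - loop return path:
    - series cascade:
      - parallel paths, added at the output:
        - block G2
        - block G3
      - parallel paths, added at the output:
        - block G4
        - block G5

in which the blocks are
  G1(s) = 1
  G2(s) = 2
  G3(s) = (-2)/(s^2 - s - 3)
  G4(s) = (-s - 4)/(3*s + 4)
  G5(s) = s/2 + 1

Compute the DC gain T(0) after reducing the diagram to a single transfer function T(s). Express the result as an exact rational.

Reducing step by step:

Step 1 - parallel reduction of G2, G3 gives (2*s^2 - 2*s - 8)/(s^2 - s - 3)
Step 2 - sum the parallel branches G4, G5 gives (3*s^2 + 8*s)/(6*s + 8)
Step 3 - reduce the series chain (G2+G3), (G4+G5) gives (3*s^4 + 5*s^3 - 20*s^2 - 32*s)/(3*s^3 + s^2 - 13*s - 12)
Step 4 - apply the feedback formula to G1, ((G2+G3)*(G4+G5)) gives (-3*s^3 - s^2 + 13*s + 12)/(3*s^4 + 2*s^3 - 21*s^2 - 19*s + 12)
Evaluating the step-4 result (the overall T(s)) at s = 0 gives T(0) = 12/12 = 1.

Answer: 1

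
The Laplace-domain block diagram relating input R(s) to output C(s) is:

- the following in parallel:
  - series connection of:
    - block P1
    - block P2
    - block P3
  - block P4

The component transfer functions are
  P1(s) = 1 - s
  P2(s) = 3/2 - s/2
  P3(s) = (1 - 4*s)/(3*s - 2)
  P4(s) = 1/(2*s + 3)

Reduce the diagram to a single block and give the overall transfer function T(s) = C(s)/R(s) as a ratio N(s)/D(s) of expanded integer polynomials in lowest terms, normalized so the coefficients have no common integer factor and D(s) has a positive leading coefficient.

Step 1 - reduce the series chain P1, P2, P3; result (-4*s^3 + 17*s^2 - 16*s + 3)/(6*s - 4)
Step 2 - parallel reduction of (P1*P2*P3), P4; the result is T(s) itself (integer coefficients, no common factor, positive leading denominator coefficient)

Hence the answer: (-8*s^4 + 22*s^3 + 19*s^2 - 36*s + 5)/(12*s^2 + 10*s - 12)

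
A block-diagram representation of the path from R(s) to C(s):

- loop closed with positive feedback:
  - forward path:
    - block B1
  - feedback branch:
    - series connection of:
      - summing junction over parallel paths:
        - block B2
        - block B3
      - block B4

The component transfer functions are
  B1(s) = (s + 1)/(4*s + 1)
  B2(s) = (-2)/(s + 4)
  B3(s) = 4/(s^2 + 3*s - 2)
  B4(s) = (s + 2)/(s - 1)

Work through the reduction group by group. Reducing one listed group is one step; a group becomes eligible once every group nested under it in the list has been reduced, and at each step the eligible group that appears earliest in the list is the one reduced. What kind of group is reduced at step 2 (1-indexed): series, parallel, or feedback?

(1) add B2, B3 (parallel)
(2) series reduction of (B2+B3), B4
(3) reduce the feedback loop with forward B1 and return ((B2+B3)*B4)
Step 2: series.

Hence the answer: series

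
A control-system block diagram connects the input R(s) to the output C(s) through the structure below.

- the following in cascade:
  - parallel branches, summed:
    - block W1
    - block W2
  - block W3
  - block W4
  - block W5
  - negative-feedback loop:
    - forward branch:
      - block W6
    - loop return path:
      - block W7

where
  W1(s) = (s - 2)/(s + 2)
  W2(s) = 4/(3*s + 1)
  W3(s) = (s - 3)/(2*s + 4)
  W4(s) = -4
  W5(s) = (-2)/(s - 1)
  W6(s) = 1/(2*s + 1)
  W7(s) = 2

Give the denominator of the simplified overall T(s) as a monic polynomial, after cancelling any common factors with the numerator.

First reduce the diagram to T(s).

1. sum the parallel branches W1, W2 = (3*s^2 - s + 6)/(3*s^2 + 7*s + 2)
2. feedback reduction of W6, W7 = 1/(2*s + 3)
3. cascade (W1+W2), W3, W4, W5, [W6/(1+W6*W7)] = (12*s^3 - 40*s^2 + 36*s - 72)/(6*s^5 + 29*s^4 + 36*s^3 - 15*s^2 - 44*s - 12)
No further cancellation is possible in the step-3 result, so that is T(s). Its denominator becomes monic after dividing by the leading coefficient 6.

Answer: s^5 + 29*s^4/6 + 6*s^3 - 5*s^2/2 - 22*s/3 - 2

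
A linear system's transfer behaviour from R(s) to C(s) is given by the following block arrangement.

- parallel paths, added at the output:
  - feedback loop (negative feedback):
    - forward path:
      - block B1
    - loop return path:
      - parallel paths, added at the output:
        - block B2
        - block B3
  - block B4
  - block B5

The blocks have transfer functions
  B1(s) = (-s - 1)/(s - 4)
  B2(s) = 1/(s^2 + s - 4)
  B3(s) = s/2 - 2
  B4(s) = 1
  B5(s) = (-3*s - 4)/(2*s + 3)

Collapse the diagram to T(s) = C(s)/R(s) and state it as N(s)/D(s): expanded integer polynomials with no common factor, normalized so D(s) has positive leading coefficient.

(1) combine B2, B3 in parallel gives (s^3 - 3*s^2 - 8*s + 18)/(2*s^2 + 2*s - 8)
(2) feedback reduction of B1, (B2+B3) gives (2*s^3 + 4*s^2 - 6*s - 8)/(s^4 - 4*s^3 - 5*s^2 + 26*s - 14)
(3) combine [B1/(1+B1*(B2+B3))], B4, B5 in parallel - this is the overall T(s), already in the required normalized form

Answer: (-s^5 + 7*s^4 + 23*s^3 - 21*s^2 - 46*s - 10)/(2*s^5 - 5*s^4 - 22*s^3 + 37*s^2 + 50*s - 42)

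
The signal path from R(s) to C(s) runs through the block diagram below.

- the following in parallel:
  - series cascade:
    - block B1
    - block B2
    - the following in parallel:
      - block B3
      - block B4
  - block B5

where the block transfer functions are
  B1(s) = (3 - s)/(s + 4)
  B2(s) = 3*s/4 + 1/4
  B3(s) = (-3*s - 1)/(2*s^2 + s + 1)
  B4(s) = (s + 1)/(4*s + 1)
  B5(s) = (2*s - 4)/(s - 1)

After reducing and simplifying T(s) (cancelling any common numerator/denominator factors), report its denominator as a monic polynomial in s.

(1) add B3, B4 (parallel) -> (2*s^3 - 9*s^2 - 5*s)/(8*s^3 + 6*s^2 + 5*s + 1)
(2) cascade B1, B2, (B3+B4) -> (-6*s^5 + 43*s^4 - 51*s^3 - 67*s^2 - 15*s)/(32*s^4 + 152*s^3 + 116*s^2 + 84*s + 16)
(3) add (B1*B2*(B3+B4)), B5 (parallel) -> (-6*s^6 + 113*s^5 + 82*s^4 - 392*s^3 - 244*s^2 - 289*s - 64)/(32*s^5 + 120*s^4 - 36*s^3 - 32*s^2 - 68*s - 16)
The result of step 3 is T(s) in lowest terms. Its denominator has leading coefficient 32; dividing the denominator through by 32 makes it monic.

Therefore the answer is s^5 + 15*s^4/4 - 9*s^3/8 - s^2 - 17*s/8 - 1/2.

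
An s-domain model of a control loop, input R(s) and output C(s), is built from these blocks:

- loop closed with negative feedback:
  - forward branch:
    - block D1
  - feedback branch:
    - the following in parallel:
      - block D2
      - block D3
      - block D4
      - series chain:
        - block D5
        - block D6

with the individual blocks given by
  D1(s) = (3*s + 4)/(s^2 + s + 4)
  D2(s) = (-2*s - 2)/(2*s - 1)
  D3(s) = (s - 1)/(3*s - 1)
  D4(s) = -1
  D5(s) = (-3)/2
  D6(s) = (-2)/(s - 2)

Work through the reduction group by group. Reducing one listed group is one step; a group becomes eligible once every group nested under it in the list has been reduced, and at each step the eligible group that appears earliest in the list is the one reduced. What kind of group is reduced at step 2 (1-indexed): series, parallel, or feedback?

Step 1 - multiply D5, D6 (series)
Step 2 - reduce the parallel group D2, D3, D4, (D5*D6)
Step 3 - apply the feedback formula to D1, (D2+D3+D4+(D5*D6))
The group at step 2 is a parallel group.

Answer: parallel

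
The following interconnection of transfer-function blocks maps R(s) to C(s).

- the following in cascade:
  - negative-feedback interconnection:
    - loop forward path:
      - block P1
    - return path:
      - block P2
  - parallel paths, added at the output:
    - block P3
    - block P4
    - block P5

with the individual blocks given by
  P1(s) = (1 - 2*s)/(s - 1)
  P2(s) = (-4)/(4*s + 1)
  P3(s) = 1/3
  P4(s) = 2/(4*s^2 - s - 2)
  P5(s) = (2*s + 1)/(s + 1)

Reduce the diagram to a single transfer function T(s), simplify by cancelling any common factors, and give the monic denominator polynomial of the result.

Reducing step by step:

1. close the feedback loop around P1, P2: (-8*s^2 + 2*s + 1)/(4*s^2 + 5*s - 5)
2. add P3, P4, P5 (parallel): (28*s^3 + 9*s^2 - 12*s - 2)/(12*s^3 + 9*s^2 - 9*s - 6)
3. combine [P1/(1+P1*P2)], (P3+P4+P5) in series: (-224*s^5 - 16*s^4 + 142*s^3 + s^2 - 16*s - 2)/(48*s^5 + 96*s^4 - 51*s^3 - 114*s^2 + 15*s + 30)
No further cancellation is possible in the step-3 result, so that is T(s). Its denominator becomes monic after dividing by the leading coefficient 48.

Answer: s^5 + 2*s^4 - 17*s^3/16 - 19*s^2/8 + 5*s/16 + 5/8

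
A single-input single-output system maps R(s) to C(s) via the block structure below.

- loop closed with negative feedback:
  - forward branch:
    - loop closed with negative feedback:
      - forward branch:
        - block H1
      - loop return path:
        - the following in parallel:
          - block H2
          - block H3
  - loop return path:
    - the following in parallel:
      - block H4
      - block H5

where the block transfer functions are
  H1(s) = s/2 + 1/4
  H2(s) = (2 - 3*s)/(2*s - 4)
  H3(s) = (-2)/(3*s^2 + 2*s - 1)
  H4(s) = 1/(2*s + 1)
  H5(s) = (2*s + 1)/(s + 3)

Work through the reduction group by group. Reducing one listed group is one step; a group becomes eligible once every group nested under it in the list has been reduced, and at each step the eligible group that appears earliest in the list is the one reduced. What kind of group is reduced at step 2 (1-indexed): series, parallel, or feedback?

The answer is feedback.

Reasoning:
[1] combine H2, H3 in parallel
[2] close the feedback loop around H1, (H2+H3)
[3] parallel reduction of H4, H5
[4] apply the feedback formula to [H1/(1+H1*(H2+H3))], (H4+H5)
Step 2 collapses a feedback group.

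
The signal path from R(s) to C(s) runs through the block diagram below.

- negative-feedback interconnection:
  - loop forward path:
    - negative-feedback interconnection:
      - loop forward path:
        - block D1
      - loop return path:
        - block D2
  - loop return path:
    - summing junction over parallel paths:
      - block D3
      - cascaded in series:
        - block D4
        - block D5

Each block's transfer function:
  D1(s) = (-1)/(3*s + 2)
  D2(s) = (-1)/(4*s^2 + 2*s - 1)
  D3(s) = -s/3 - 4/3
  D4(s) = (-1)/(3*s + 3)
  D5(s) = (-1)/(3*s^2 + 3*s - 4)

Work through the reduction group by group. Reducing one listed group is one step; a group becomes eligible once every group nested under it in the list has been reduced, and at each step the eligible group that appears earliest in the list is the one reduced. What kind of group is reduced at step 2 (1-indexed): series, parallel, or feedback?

Step 1. close the feedback loop around D1, D2
Step 2. series reduction of D4, D5
Step 3. add D3, (D4*D5) (parallel)
Step 4. apply the feedback formula to [D1/(1+D1*D2)], (D3+(D4*D5))
The group at step 2 is a series group.

Answer: series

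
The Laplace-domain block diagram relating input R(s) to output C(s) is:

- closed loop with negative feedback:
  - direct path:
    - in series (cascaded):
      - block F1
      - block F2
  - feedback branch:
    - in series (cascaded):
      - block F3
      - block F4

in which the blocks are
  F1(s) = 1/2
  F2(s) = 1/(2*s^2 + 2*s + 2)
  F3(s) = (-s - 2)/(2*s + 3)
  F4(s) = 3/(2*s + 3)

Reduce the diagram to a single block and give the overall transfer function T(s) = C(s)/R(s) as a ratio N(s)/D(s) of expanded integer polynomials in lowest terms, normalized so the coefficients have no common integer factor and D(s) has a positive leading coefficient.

The answer is (4*s^2 + 12*s + 9)/(16*s^4 + 64*s^3 + 100*s^2 + 81*s + 30).

Reasoning:
[1] series reduction of F1, F2: 1/(4*s^2 + 4*s + 4)
[2] multiply F3, F4 (series): (-3*s - 6)/(4*s^2 + 12*s + 9)
[3] close the feedback loop around (F1*F2), (F3*F4) - this is the overall T(s), already in the required normalized form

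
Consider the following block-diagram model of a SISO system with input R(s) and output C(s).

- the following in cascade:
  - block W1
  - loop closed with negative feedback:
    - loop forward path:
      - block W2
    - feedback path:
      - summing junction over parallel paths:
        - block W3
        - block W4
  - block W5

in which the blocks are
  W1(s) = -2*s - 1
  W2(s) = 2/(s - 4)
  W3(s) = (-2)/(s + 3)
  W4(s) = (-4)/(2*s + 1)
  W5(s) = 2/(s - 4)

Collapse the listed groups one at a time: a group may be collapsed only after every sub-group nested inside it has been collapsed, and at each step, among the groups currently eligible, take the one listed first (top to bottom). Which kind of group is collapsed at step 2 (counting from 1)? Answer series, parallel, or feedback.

Step 1: add W3, W4 (parallel)
Step 2: collapse the loop (W2 forward, (W3+W4) return)
Step 3: combine W1, [W2/(1+W2*(W3+W4))], W5 in series
Step 2: feedback.

Answer: feedback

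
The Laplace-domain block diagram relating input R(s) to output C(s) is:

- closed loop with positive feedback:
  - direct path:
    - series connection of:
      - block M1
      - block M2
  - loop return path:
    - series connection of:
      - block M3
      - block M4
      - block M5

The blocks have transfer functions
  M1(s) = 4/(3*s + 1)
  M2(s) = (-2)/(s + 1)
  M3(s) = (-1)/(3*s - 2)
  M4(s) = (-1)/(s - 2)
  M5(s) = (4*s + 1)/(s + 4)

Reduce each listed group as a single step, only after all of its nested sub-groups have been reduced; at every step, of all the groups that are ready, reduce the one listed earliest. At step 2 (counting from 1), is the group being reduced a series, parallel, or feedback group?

Answer: series

Working:
(1) multiply M1, M2 (series)
(2) combine M3, M4, M5 in series
(3) apply the feedback formula to (M1*M2), (M3*M4*M5)
Step 2 collapses a series group.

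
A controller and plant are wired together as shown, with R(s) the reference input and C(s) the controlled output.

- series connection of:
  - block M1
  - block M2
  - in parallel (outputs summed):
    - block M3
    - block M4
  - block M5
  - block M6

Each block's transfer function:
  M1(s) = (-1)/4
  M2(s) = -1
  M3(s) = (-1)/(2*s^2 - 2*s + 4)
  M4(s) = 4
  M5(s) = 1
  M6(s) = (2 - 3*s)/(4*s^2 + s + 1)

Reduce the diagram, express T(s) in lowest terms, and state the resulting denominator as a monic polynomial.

The answer is s^4 - 3*s^3/4 + 2*s^2 + s/4 + 1/2.

Reasoning:
Step 1. parallel reduction of M3, M4, giving (8*s^2 - 8*s + 15)/(2*s^2 - 2*s + 4)
Step 2. series reduction of M1, M2, (M3+M4), M5, M6, giving (-24*s^3 + 40*s^2 - 61*s + 30)/(32*s^4 - 24*s^3 + 64*s^2 + 8*s + 16)
No further cancellation is possible in the step-2 result, so that is T(s). Its denominator becomes monic after dividing by the leading coefficient 32.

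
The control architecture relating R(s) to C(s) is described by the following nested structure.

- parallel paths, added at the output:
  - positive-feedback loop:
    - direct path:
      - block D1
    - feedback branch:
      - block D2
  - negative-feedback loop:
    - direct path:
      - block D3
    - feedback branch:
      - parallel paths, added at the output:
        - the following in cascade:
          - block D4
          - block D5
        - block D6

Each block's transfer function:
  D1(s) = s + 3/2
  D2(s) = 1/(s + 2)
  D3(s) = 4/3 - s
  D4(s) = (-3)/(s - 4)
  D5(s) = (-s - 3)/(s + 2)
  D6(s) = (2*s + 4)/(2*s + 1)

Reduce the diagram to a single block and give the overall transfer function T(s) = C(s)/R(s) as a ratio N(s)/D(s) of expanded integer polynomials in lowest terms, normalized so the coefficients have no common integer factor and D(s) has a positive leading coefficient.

First reduce the diagram to T(s).

1. close the feedback loop around D1, D2, giving 2*s^2 + 7*s + 6
2. cascade D4, D5, giving (3*s + 9)/(s^2 - 2*s - 8)
3. parallel reduction of (D4*D5), D6, giving (2*s^3 + 6*s^2 - 3*s - 23)/(2*s^3 - 3*s^2 - 18*s - 8)
4. collapse the loop (D3 forward, ((D4*D5)+D6) return), giving (6*s^4 - 17*s^3 - 42*s^2 + 48*s + 32)/(6*s^4 + 4*s^3 - 24*s^2 - 3*s + 116)
5. parallel reduction of [D1/(1-D1*D2)], [D3/(1+D3*((D4*D5)+D6))]: this yields T(s), and no further normalization is needed

Answer: (12*s^6 + 50*s^5 + 22*s^4 - 167*s^3 + 25*s^2 + 842*s + 728)/(6*s^4 + 4*s^3 - 24*s^2 - 3*s + 116)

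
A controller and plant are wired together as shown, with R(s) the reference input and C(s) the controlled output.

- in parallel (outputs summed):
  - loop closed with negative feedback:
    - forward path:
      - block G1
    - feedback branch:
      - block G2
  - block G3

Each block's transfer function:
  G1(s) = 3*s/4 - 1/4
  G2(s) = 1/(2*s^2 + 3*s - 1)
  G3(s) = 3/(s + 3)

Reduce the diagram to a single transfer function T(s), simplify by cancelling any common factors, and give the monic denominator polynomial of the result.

First reduce the diagram to T(s).

Step 1. reduce the feedback loop with forward G1 and return G2 = (6*s^3 + 7*s^2 - 6*s + 1)/(8*s^2 + 15*s - 5)
Step 2. sum the parallel branches [G1/(1+G1*G2)], G3 = (6*s^4 + 25*s^3 + 39*s^2 + 28*s - 12)/(8*s^3 + 39*s^2 + 40*s - 15)
No further cancellation is possible in the step-2 result, so that is T(s). Its denominator becomes monic after dividing by the leading coefficient 8.

Answer: s^3 + 39*s^2/8 + 5*s - 15/8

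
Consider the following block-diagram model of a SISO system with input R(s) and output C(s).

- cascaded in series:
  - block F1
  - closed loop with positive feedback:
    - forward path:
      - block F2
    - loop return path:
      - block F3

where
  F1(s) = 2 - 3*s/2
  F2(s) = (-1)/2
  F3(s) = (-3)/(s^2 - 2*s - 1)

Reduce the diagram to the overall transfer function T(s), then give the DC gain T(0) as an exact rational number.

1. collapse the loop (F2 forward, F3 return), giving (-s^2 + 2*s + 1)/(2*s^2 - 4*s - 5)
2. multiply F1, [F2/(1-F2*F3)] (series), giving (3*s^3 - 10*s^2 + 5*s + 4)/(4*s^2 - 8*s - 10)
The step-2 result is T(s). Setting s = 0: T(0) = 4/(-10) = -2/5.

Therefore the answer is -2/5.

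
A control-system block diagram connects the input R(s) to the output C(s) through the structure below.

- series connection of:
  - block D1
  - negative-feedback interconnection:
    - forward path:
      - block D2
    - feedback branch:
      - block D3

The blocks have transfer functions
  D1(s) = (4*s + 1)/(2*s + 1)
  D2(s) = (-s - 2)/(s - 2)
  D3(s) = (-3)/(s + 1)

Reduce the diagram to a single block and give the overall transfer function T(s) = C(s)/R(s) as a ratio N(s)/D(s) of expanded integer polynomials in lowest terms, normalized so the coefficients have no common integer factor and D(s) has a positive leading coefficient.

Answer: (-4*s^3 - 13*s^2 - 11*s - 2)/(2*s^3 + 5*s^2 + 10*s + 4)

Working:
Step 1. collapse the loop (D2 forward, D3 return) gives (-s^2 - 3*s - 2)/(s^2 + 2*s + 4)
Step 2. series reduction of D1, [D2/(1+D2*D3)], giving the overall T(s)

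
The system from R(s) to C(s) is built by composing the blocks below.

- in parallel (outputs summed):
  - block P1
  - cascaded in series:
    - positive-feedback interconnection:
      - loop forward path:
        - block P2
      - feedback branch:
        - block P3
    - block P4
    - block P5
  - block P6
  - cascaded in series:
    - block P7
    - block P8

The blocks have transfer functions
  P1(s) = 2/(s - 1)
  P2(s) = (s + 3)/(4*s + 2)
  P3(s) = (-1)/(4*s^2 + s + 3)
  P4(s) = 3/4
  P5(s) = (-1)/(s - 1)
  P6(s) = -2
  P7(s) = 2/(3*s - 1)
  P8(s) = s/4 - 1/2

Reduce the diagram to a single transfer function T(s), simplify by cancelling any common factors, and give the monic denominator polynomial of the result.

Step 1. close the feedback loop around P2, P3 gives (4*s^3 + 13*s^2 + 6*s + 9)/(16*s^3 + 12*s^2 + 15*s + 9)
Step 2. multiply [P2/(1-P2*P3)], P4, P5 (series) gives (-12*s^3 - 39*s^2 - 18*s - 27)/(64*s^4 - 16*s^3 + 12*s^2 - 24*s - 36)
Step 3. reduce the series chain P7, P8 gives (s - 2)/(6*s - 2)
Step 4. add P1, ([P2/(1-P2*P3)]*P4*P5), P6, (P7*P8) (parallel) gives (-352*s^5 + 500*s^4 - 27*s^3 + 393*s^2 + 207*s - 81)/(192*s^5 - 112*s^4 + 52*s^3 - 84*s^2 - 84*s + 36)
T(s) is the step-4 result (common factors already cancelled). Leading coefficient of the denominator: 192. Divide through by 192 for the monic polynomial.

Final answer: s^5 - 7*s^4/12 + 13*s^3/48 - 7*s^2/16 - 7*s/16 + 3/16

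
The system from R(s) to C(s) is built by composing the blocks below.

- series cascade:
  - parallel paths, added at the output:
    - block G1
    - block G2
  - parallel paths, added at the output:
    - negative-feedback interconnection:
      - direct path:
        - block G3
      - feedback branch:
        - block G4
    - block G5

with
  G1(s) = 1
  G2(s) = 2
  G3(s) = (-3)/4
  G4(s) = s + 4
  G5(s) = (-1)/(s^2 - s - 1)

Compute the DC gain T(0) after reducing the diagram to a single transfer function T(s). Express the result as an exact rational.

Step 1. combine G1, G2 in parallel gives 3
Step 2. close the feedback loop around G3, G4 gives 3/(3*s + 8)
Step 3. sum the parallel branches [G3/(1+G3*G4)], G5 gives (3*s^2 - 6*s - 11)/(3*s^3 + 5*s^2 - 11*s - 8)
Step 4. combine (G1+G2), ([G3/(1+G3*G4)]+G5) in series gives (9*s^2 - 18*s - 33)/(3*s^3 + 5*s^2 - 11*s - 8)
That last expression is T(s); at s = 0 only the constant terms survive, so T(0) = -33/(-8) = 33/8.

Hence the answer: 33/8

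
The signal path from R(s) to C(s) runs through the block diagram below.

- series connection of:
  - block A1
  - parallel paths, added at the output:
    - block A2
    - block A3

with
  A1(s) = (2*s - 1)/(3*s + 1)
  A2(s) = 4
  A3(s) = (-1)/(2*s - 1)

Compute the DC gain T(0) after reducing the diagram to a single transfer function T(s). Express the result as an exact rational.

Answer: -5

Working:
Step 1: reduce the parallel group A2, A3 = (8*s - 5)/(2*s - 1)
Step 2: cascade A1, (A2+A3) = (8*s - 5)/(3*s + 1)
The step-2 result is T(s). Setting s = 0: T(0) = -5/1 = -5.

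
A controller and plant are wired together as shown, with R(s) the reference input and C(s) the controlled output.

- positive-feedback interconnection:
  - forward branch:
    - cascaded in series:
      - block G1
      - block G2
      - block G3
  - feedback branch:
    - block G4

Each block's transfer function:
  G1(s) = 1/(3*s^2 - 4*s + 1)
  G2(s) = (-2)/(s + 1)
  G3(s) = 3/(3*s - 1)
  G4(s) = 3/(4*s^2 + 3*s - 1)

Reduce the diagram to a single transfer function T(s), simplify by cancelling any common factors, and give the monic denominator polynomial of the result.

1. reduce the series chain G1, G2, G3 -> (-6)/(9*s^4 - 6*s^3 - 8*s^2 + 6*s - 1)
2. collapse the loop ((G1*G2*G3) forward, G4 return) -> (-24*s^2 - 18*s + 6)/(36*s^6 + 3*s^5 - 59*s^4 + 6*s^3 + 22*s^2 - 9*s + 19)
The result of step 2 is T(s) in lowest terms. Its denominator has leading coefficient 36; dividing the denominator through by 36 makes it monic.

Hence the answer: s^6 + s^5/12 - 59*s^4/36 + s^3/6 + 11*s^2/18 - s/4 + 19/36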